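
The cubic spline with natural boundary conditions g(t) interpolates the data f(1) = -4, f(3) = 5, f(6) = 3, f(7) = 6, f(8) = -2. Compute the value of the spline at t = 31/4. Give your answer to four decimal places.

0.7127

Put m_i = g'' at the i-th knot. Here h = (2, 3, 1, 1) and Δ = (9/2, -2/3, 3, -8), so the interior equations h_(i-1)·m_(i-1) + 2(h_(i-1)+h_i)·m_i + h_i·m_(i+1) = 6(Δ_i − Δ_(i-1)) read
  2·m_0 + 10·m_1 + 3·m_2 = 6(Δ_1 - Δ_0) = -31
  3·m_1 + 8·m_2 + 1·m_3 = 6(Δ_2 - Δ_1) = 22
  1·m_2 + 4·m_3 + 1·m_4 = 6(Δ_3 - Δ_2) = -66
Natural end conditions: m_0 = m_4 = 0.
Hence m_0 = 0, m_1 = -1423/274, m_2 = 956/137, m_3 = -4999/274, m_4 = 0.
On [7, 8], g(t) = 6 - 1577/822·(t - 7) - 4999/548·(t - 7)² + 4999/1644·(t - 7)³.
With (t - 7) = 3/4: g(31/4) = 24995/35072.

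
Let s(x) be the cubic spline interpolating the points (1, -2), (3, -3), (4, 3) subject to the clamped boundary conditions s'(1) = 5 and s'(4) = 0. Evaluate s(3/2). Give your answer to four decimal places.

-1.2109

With M_i denoting the second derivative at x_i, h_i = 2, 1, and Δ_i = (y_(i+1) − y_i)/h_i = -1/2, 6:
  2·M_0 + 6·M_1 + 1·M_2 = 6(Δ_1 - Δ_0) = 39
Clamped end conditions give two more equations: 2h_0·M_0 + h_0·M_1 = 6(Δ_0 - s'(1)) = -33 and h_1·M_1 + 2h_1·M_2 = 6(s'(4) - Δ_1) = -36.
Solving: M_0 = -197/12, M_1 = 49/3, M_2 = -157/6.
On [1, 3], s(x) = -2 + 5·(x - 1) - 197/24·(x - 1)² + 131/48·(x - 1)³.
With (x - 1) = 1/2: s(3/2) = -155/128.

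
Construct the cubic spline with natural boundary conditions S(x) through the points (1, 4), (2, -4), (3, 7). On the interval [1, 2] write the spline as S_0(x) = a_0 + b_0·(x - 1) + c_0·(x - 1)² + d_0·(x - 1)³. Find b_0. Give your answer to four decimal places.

-12.7500

With σ_i denoting the second derivative at x_i, h_i = 1, 1, and Δ_i = (y_(i+1) − y_i)/h_i = -8, 11:
  1·σ_0 + 4·σ_1 + 1·σ_2 = 6(Δ_1 - Δ_0) = 114
Natural end conditions: σ_0 = σ_2 = 0.
Solving the tridiagonal system: σ_0 = 0, σ_1 = 57/2, σ_2 = 0.
On [1, 2], with S_0(x) = a_0 + b_0·(x - 1) + c_0·(x - 1)² + d_0·(x - 1)³: c_0 = σ_0/2 = 0, d_0 = (σ_1 - σ_0)/(6h_0) = 19/4, b_0 = Δ_0 - h_0(2σ_0 + σ_1)/6 = -51/4.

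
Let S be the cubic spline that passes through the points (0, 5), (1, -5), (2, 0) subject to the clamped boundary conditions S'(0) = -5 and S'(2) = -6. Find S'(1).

Let m_i = S''(x_i). Step sizes h_i = 1, 1; slopes of the chords Δ_i = (y_(i+1) - y_i)/h_i = -10, 5.
  1·m_0 + 4·m_1 + 1·m_2 = 6(Δ_1 - Δ_0) = 90
Clamped end conditions give two more equations: 2h_0·m_0 + h_0·m_1 = 6(Δ_0 - S'(0)) = -30 and h_1·m_1 + 2h_1·m_2 = 6(S'(2) - Δ_1) = -66.
Hence m_0 = -38, m_1 = 46, m_2 = -56.
On [1, 2], S'(x) = b_1 + 2c_1·(x - 1) + 3d_1·(x - 1)² with b_1 = Δ_1 - h_1(2m_1 + m_2)/6 = -1, c_1 = m_1/2 = 23, d_1 = (m_2 - m_1)/(6h_1) = -17. So S'(1) = -1.

-1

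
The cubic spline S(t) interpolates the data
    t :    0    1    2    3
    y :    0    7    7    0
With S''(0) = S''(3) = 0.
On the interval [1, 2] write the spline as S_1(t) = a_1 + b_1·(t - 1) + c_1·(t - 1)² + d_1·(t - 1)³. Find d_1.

Write M_i for S''(x_i). With h_i = 1, 1, 1 and divided differences Δ_i = 7, 0, -7, the continuity of S' gives the tridiagonal system
  1·M_0 + 4·M_1 + 1·M_2 = 6(Δ_1 - Δ_0) = -42
  1·M_1 + 4·M_2 + 1·M_3 = 6(Δ_2 - Δ_1) = -42
Natural end conditions: M_0 = M_3 = 0.
Solving: M_0 = 0, M_1 = -42/5, M_2 = -42/5, M_3 = 0.
On [1, 2], with S_1(t) = a_1 + b_1·(t - 1) + c_1·(t - 1)² + d_1·(t - 1)³: c_1 = M_1/2 = -21/5, d_1 = (M_2 - M_1)/(6h_1) = 0, b_1 = Δ_1 - h_1(2M_1 + M_2)/6 = 21/5.

0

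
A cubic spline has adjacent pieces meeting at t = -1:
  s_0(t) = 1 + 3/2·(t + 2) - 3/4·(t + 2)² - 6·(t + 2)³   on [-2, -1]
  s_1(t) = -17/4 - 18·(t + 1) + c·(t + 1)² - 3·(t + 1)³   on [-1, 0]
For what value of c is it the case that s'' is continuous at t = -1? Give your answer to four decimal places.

-18.7500

s_0''(t) = -3/2 - 36·(t + 2), so s_0''(-1) = -75/2. On the right, s_1''(-1) = 2c, so c = -75/4.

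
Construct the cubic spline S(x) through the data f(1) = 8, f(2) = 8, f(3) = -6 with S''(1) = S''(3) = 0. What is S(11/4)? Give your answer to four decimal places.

Let m_i = S''(x_i). Step sizes h_i = 1, 1; slopes of the chords Δ_i = (y_(i+1) - y_i)/h_i = 0, -14.
  1·m_0 + 4·m_1 + 1·m_2 = 6(Δ_1 - Δ_0) = -84
Natural end conditions: m_0 = m_2 = 0.
Forward elimination and back-substitution give m_0 = 0, m_1 = -21, m_2 = 0.
On [2, 3], S(x) = 8 - 7·(x - 2) - 21/2·(x - 2)² + 7/2·(x - 2)³.
With (x - 2) = 3/4: S(11/4) = -215/128.

-1.6797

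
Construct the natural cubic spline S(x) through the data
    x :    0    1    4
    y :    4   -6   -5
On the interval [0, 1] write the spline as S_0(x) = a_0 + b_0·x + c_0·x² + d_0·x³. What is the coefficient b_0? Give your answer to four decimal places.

-11.2917

Put σ_i = S'' at the i-th knot. Here h = (1, 3) and Δ = (-10, 1/3), so the interior equations h_(i-1)·σ_(i-1) + 2(h_(i-1)+h_i)·σ_i + h_i·σ_(i+1) = 6(Δ_i − Δ_(i-1)) read
  1·σ_0 + 8·σ_1 + 3·σ_2 = 6(Δ_1 - Δ_0) = 62
Natural end conditions: σ_0 = σ_2 = 0.
Solving: σ_0 = 0, σ_1 = 31/4, σ_2 = 0.
On [0, 1], with S_0(x) = a_0 + b_0·x + c_0·x² + d_0·x³: c_0 = σ_0/2 = 0, d_0 = (σ_1 - σ_0)/(6h_0) = 31/24, b_0 = Δ_0 - h_0(2σ_0 + σ_1)/6 = -271/24.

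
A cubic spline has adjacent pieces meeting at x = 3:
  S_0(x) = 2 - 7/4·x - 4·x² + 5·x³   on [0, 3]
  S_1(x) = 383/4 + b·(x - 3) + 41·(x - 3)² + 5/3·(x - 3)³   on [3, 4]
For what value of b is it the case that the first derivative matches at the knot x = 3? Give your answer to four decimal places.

109.2500

S_0'(x) = -7/4 - 8·x + 15·x², so S_0'(3) = 437/4. On the right, S_1'(3) = b, so b = 437/4.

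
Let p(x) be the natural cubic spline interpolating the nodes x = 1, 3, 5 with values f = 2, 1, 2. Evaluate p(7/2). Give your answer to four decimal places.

Write m_i for p''(x_i). With h_i = 2, 2 and divided differences Δ_i = -1/2, 1/2, the continuity of p' gives the tridiagonal system
  2·m_0 + 8·m_1 + 2·m_2 = 6(Δ_1 - Δ_0) = 6
Natural end conditions: m_0 = m_2 = 0.
Hence m_0 = 0, m_1 = 3/4, m_2 = 0.
On [3, 5], p(x) = 1 + 0·(x - 3) + 3/8·(x - 3)² - 1/16·(x - 3)³.
With (x - 3) = 1/2: p(7/2) = 139/128.

1.0859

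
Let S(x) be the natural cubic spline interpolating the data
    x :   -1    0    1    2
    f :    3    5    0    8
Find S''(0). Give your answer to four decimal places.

-16.4000

Put M_i = S'' at the i-th knot. Here h = (1, 1, 1) and Δ = (2, -5, 8), so the interior equations h_(i-1)·M_(i-1) + 2(h_(i-1)+h_i)·M_i + h_i·M_(i+1) = 6(Δ_i − Δ_(i-1)) read
  1·M_0 + 4·M_1 + 1·M_2 = 6(Δ_1 - Δ_0) = -42
  1·M_1 + 4·M_2 + 1·M_3 = 6(Δ_2 - Δ_1) = 78
Natural end conditions: M_0 = M_3 = 0.
Solving the tridiagonal system: M_0 = 0, M_1 = -82/5, M_2 = 118/5, M_3 = 0.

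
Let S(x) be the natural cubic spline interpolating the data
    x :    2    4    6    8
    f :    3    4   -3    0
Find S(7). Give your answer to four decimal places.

-2.7000

With M_i denoting the second derivative at x_i, h_i = 2, 2, 2, and Δ_i = (y_(i+1) − y_i)/h_i = 1/2, -7/2, 3/2:
  2·M_0 + 8·M_1 + 2·M_2 = 6(Δ_1 - Δ_0) = -24
  2·M_1 + 8·M_2 + 2·M_3 = 6(Δ_2 - Δ_1) = 30
Natural end conditions: M_0 = M_3 = 0.
Solving: M_0 = 0, M_1 = -21/5, M_2 = 24/5, M_3 = 0.
On [6, 8], S(x) = -3 - 17/10·(x - 6) + 12/5·(x - 6)² - 2/5·(x - 6)³.
With (x - 6) = 1: S(7) = -27/10.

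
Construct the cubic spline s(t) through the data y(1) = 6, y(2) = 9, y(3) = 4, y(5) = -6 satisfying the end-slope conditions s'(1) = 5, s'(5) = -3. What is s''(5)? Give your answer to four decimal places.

2.3636

Let M_i = s''(x_i). Step sizes h_i = 1, 1, 2; slopes of the chords Δ_i = (y_(i+1) - y_i)/h_i = 3, -5, -5.
  1·M_0 + 4·M_1 + 1·M_2 = 6(Δ_1 - Δ_0) = -48
  1·M_1 + 6·M_2 + 2·M_3 = 6(Δ_2 - Δ_1) = 0
Clamped end conditions give two more equations: 2h_0·M_0 + h_0·M_1 = 6(Δ_0 - s'(1)) = -12 and h_2·M_2 + 2h_2·M_3 = 6(s'(5) - Δ_2) = 12.
Solving: M_0 = 2/11, M_1 = -136/11, M_2 = 14/11, M_3 = 26/11.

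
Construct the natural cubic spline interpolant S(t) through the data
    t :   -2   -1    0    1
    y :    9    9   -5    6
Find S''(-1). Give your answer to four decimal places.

-32.4000

Put M_i = S'' at the i-th knot. Here h = (1, 1, 1) and Δ = (0, -14, 11), so the interior equations h_(i-1)·M_(i-1) + 2(h_(i-1)+h_i)·M_i + h_i·M_(i+1) = 6(Δ_i − Δ_(i-1)) read
  1·M_0 + 4·M_1 + 1·M_2 = 6(Δ_1 - Δ_0) = -84
  1·M_1 + 4·M_2 + 1·M_3 = 6(Δ_2 - Δ_1) = 150
Natural end conditions: M_0 = M_3 = 0.
Solving the tridiagonal system: M_0 = 0, M_1 = -162/5, M_2 = 228/5, M_3 = 0.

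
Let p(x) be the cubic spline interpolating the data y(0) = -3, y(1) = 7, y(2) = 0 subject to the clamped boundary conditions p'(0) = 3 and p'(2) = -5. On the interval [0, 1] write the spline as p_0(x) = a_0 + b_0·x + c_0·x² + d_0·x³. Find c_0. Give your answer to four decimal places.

21.2500

Put m_i = p'' at the i-th knot. Here h = (1, 1) and Δ = (10, -7), so the interior equations h_(i-1)·m_(i-1) + 2(h_(i-1)+h_i)·m_i + h_i·m_(i+1) = 6(Δ_i − Δ_(i-1)) read
  1·m_0 + 4·m_1 + 1·m_2 = 6(Δ_1 - Δ_0) = -102
Clamped end conditions give two more equations: 2h_0·m_0 + h_0·m_1 = 6(Δ_0 - p'(0)) = 42 and h_1·m_1 + 2h_1·m_2 = 6(p'(2) - Δ_1) = 12.
Hence m_0 = 85/2, m_1 = -43, m_2 = 55/2.
On [0, 1], with p_0(x) = a_0 + b_0·x + c_0·x² + d_0·x³: c_0 = m_0/2 = 85/4, d_0 = (m_1 - m_0)/(6h_0) = -57/4, b_0 = Δ_0 - h_0(2m_0 + m_1)/6 = 3.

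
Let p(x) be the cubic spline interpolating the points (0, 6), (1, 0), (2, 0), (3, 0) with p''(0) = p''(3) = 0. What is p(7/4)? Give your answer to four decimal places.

-0.2438

Let M_i = p''(x_i). Step sizes h_i = 1, 1, 1; slopes of the chords Δ_i = (y_(i+1) - y_i)/h_i = -6, 0, 0.
  1·M_0 + 4·M_1 + 1·M_2 = 6(Δ_1 - Δ_0) = 36
  1·M_1 + 4·M_2 + 1·M_3 = 6(Δ_2 - Δ_1) = 0
Natural end conditions: M_0 = M_3 = 0.
Solving: M_0 = 0, M_1 = 48/5, M_2 = -12/5, M_3 = 0.
On [1, 2], p(x) = 0 - 14/5·(x - 1) + 24/5·(x - 1)² - 2·(x - 1)³.
With (x - 1) = 3/4: p(7/4) = -39/160.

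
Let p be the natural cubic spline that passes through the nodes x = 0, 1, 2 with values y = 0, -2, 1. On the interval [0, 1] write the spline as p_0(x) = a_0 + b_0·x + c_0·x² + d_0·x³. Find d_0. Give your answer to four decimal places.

1.2500

Let σ_i = p''(x_i). Step sizes h_i = 1, 1; slopes of the chords Δ_i = (y_(i+1) - y_i)/h_i = -2, 3.
  1·σ_0 + 4·σ_1 + 1·σ_2 = 6(Δ_1 - Δ_0) = 30
Natural end conditions: σ_0 = σ_2 = 0.
Solving: σ_0 = 0, σ_1 = 15/2, σ_2 = 0.
On [0, 1], with p_0(x) = a_0 + b_0·x + c_0·x² + d_0·x³: c_0 = σ_0/2 = 0, d_0 = (σ_1 - σ_0)/(6h_0) = 5/4, b_0 = Δ_0 - h_0(2σ_0 + σ_1)/6 = -13/4.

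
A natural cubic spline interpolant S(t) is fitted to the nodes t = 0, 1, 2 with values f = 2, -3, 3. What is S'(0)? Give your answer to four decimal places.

Put M_i = S'' at the i-th knot. Here h = (1, 1) and Δ = (-5, 6), so the interior equations h_(i-1)·M_(i-1) + 2(h_(i-1)+h_i)·M_i + h_i·M_(i+1) = 6(Δ_i − Δ_(i-1)) read
  1·M_0 + 4·M_1 + 1·M_2 = 6(Δ_1 - Δ_0) = 66
Natural end conditions: M_0 = M_2 = 0.
Solving the tridiagonal system: M_0 = 0, M_1 = 33/2, M_2 = 0.
On [0, 1], S'(t) = b_0 + 2c_0·t + 3d_0·t² with b_0 = Δ_0 - h_0(2M_0 + M_1)/6 = -31/4, c_0 = M_0/2 = 0, d_0 = (M_1 - M_0)/(6h_0) = 11/4. So S'(0) = -31/4.

-7.7500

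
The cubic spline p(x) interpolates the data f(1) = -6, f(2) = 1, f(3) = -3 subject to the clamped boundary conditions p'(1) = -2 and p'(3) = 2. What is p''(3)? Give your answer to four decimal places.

36.5000

Write σ_i for p''(x_i). With h_i = 1, 1 and divided differences Δ_i = 7, -4, the continuity of p' gives the tridiagonal system
  1·σ_0 + 4·σ_1 + 1·σ_2 = 6(Δ_1 - Δ_0) = -66
Clamped end conditions give two more equations: 2h_0·σ_0 + h_0·σ_1 = 6(Δ_0 - p'(1)) = 54 and h_1·σ_1 + 2h_1·σ_2 = 6(p'(3) - Δ_1) = 36.
Solving: σ_0 = 91/2, σ_1 = -37, σ_2 = 73/2.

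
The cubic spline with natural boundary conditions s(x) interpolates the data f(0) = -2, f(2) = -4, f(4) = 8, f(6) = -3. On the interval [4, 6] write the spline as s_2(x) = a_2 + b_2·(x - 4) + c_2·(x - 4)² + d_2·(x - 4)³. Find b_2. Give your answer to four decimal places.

1.5667

Write m_i for s''(x_i). With h_i = 2, 2, 2 and divided differences Δ_i = -1, 6, -11/2, the continuity of s' gives the tridiagonal system
  2·m_0 + 8·m_1 + 2·m_2 = 6(Δ_1 - Δ_0) = 42
  2·m_1 + 8·m_2 + 2·m_3 = 6(Δ_2 - Δ_1) = -69
Natural end conditions: m_0 = m_3 = 0.
Solving: m_0 = 0, m_1 = 79/10, m_2 = -53/5, m_3 = 0.
On [4, 6], with s_2(x) = a_2 + b_2·(x - 4) + c_2·(x - 4)² + d_2·(x - 4)³: c_2 = m_2/2 = -53/10, d_2 = (m_3 - m_2)/(6h_2) = 53/60, b_2 = Δ_2 - h_2(2m_2 + m_3)/6 = 47/30.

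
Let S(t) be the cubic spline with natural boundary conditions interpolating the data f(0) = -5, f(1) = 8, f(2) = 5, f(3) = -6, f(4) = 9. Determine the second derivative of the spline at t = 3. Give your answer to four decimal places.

43.5000

Let σ_i = S''(x_i). Step sizes h_i = 1, 1, 1, 1; slopes of the chords Δ_i = (y_(i+1) - y_i)/h_i = 13, -3, -11, 15.
  1·σ_0 + 4·σ_1 + 1·σ_2 = 6(Δ_1 - Δ_0) = -96
  1·σ_1 + 4·σ_2 + 1·σ_3 = 6(Δ_2 - Δ_1) = -48
  1·σ_2 + 4·σ_3 + 1·σ_4 = 6(Δ_3 - Δ_2) = 156
Natural end conditions: σ_0 = σ_4 = 0.
Solving the tridiagonal system: σ_0 = 0, σ_1 = -39/2, σ_2 = -18, σ_3 = 87/2, σ_4 = 0.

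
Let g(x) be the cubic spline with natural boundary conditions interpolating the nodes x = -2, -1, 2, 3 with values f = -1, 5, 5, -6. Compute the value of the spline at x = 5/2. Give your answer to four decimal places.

With m_i denoting the second derivative at x_i, h_i = 1, 3, 1, and Δ_i = (y_(i+1) − y_i)/h_i = 6, 0, -11:
  1·m_0 + 8·m_1 + 3·m_2 = 6(Δ_1 - Δ_0) = -36
  3·m_1 + 8·m_2 + 1·m_3 = 6(Δ_2 - Δ_1) = -66
Natural end conditions: m_0 = m_3 = 0.
Forward elimination and back-substitution give m_0 = 0, m_1 = -18/11, m_2 = -84/11, m_3 = 0.
On [2, 3], g(x) = 5 - 93/11·(x - 2) - 42/11·(x - 2)² + 14/11·(x - 2)³.
With (x - 2) = 1/2: g(5/2) = -1/44.

-0.0227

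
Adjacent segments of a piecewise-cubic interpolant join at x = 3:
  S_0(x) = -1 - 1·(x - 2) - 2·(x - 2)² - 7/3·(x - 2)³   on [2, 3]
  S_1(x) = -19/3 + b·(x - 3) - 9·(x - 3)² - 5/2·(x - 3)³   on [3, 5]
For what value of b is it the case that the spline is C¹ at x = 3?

S_0'(x) = -1 - 4·(x - 2) - 7·(x - 2)², so S_0'(3) = -12. On the right, S_1'(3) = b, so b = -12.

-12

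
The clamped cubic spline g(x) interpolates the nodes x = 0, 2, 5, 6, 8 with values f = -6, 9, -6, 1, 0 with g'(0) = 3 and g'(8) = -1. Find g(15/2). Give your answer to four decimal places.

0.9738

Put m_i = g'' at the i-th knot. Here h = (2, 3, 1, 2) and Δ = (15/2, -5, 7, -1/2), so the interior equations h_(i-1)·m_(i-1) + 2(h_(i-1)+h_i)·m_i + h_i·m_(i+1) = 6(Δ_i − Δ_(i-1)) read
  2·m_0 + 10·m_1 + 3·m_2 = 6(Δ_1 - Δ_0) = -75
  3·m_1 + 8·m_2 + 1·m_3 = 6(Δ_2 - Δ_1) = 72
  1·m_2 + 6·m_3 + 2·m_4 = 6(Δ_3 - Δ_2) = -45
Clamped end conditions give two more equations: 2h_0·m_0 + h_0·m_1 = 6(Δ_0 - g'(0)) = 27 and h_3·m_3 + 2h_3·m_4 = 6(g'(8) - Δ_3) = -3.
Forward elimination and back-substitution give m_0 = 977/68, m_1 = -259/17, m_2 = 551/34, m_3 = -203/17, m_4 = 355/68.
On [6, 8], g(x) = 1 + 389/68·(x - 6) - 203/34·(x - 6)² + 389/272·(x - 6)³.
With (x - 6) = 3/2: g(15/2) = 2119/2176.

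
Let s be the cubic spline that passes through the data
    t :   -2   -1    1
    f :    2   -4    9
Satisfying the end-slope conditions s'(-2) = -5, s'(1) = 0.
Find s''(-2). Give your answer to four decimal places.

-13.8333

With M_i denoting the second derivative at x_i, h_i = 1, 2, and Δ_i = (y_(i+1) − y_i)/h_i = -6, 13/2:
  1·M_0 + 6·M_1 + 2·M_2 = 6(Δ_1 - Δ_0) = 75
Clamped end conditions give two more equations: 2h_0·M_0 + h_0·M_1 = 6(Δ_0 - s'(-2)) = -6 and h_1·M_1 + 2h_1·M_2 = 6(s'(1) - Δ_1) = -39.
Solving the tridiagonal system: M_0 = -83/6, M_1 = 65/3, M_2 = -247/12.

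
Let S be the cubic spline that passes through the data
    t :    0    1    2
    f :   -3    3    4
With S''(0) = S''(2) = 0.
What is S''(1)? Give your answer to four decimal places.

-7.5000

Let M_i = S''(x_i). Step sizes h_i = 1, 1; slopes of the chords Δ_i = (y_(i+1) - y_i)/h_i = 6, 1.
  1·M_0 + 4·M_1 + 1·M_2 = 6(Δ_1 - Δ_0) = -30
Natural end conditions: M_0 = M_2 = 0.
Forward elimination and back-substitution give M_0 = 0, M_1 = -15/2, M_2 = 0.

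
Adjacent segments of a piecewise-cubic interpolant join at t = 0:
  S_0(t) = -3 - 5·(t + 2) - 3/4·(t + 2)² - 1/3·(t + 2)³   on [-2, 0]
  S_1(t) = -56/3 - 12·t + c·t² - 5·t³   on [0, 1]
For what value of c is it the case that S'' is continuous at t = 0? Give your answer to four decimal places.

-2.7500

S_0''(t) = -3/2 - 2·(t + 2), so S_0''(0) = -11/2. On the right, S_1''(0) = 2c, so c = -11/4.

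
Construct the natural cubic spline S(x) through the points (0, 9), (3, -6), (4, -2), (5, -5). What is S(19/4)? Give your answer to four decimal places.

-3.7586

Put σ_i = S'' at the i-th knot. Here h = (3, 1, 1) and Δ = (-5, 4, -3), so the interior equations h_(i-1)·σ_(i-1) + 2(h_(i-1)+h_i)·σ_i + h_i·σ_(i+1) = 6(Δ_i − Δ_(i-1)) read
  3·σ_0 + 8·σ_1 + 1·σ_2 = 6(Δ_1 - Δ_0) = 54
  1·σ_1 + 4·σ_2 + 1·σ_3 = 6(Δ_2 - Δ_1) = -42
Natural end conditions: σ_0 = σ_3 = 0.
Forward elimination and back-substitution give σ_0 = 0, σ_1 = 258/31, σ_2 = -390/31, σ_3 = 0.
On [4, 5], S(x) = -2 + 37/31·(x - 4) - 195/31·(x - 4)² + 65/31·(x - 4)³.
With (x - 4) = 3/4: S(19/4) = -7457/1984.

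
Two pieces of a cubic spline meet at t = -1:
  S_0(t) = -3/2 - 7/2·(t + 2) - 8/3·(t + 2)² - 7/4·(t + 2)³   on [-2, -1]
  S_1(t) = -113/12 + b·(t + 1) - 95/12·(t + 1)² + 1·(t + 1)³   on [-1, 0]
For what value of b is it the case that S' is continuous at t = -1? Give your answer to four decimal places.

S_0'(t) = -7/2 - 16/3·(t + 2) - 21/4·(t + 2)², so S_0'(-1) = -169/12. On the right, S_1'(-1) = b, so b = -169/12.

-14.0833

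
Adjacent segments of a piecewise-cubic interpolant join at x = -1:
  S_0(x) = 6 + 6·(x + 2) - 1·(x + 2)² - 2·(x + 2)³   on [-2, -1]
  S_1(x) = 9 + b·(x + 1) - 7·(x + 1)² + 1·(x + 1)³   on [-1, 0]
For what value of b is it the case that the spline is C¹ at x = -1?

S_0'(x) = 6 - 2·(x + 2) - 6·(x + 2)², so S_0'(-1) = -2. On the right, S_1'(-1) = b, so b = -2.

-2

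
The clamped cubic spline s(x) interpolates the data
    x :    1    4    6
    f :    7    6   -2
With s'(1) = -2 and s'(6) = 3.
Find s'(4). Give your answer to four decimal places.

Let σ_i = s''(x_i). Step sizes h_i = 3, 2; slopes of the chords Δ_i = (y_(i+1) - y_i)/h_i = -1/3, -4.
  3·σ_0 + 10·σ_1 + 2·σ_2 = 6(Δ_1 - Δ_0) = -22
Clamped end conditions give two more equations: 2h_0·σ_0 + h_0·σ_1 = 6(Δ_0 - s'(1)) = 10 and h_1·σ_1 + 2h_1·σ_2 = 6(s'(6) - Δ_1) = 42.
Hence σ_0 = 73/15, σ_1 = -32/5, σ_2 = 137/10.
On [4, 6], s'(x) = b_1 + 2c_1·(x - 4) + 3d_1·(x - 4)² with b_1 = Δ_1 - h_1(2σ_1 + σ_2)/6 = -43/10, c_1 = σ_1/2 = -16/5, d_1 = (σ_2 - σ_1)/(6h_1) = 67/40. So s'(4) = -43/10.

-4.3000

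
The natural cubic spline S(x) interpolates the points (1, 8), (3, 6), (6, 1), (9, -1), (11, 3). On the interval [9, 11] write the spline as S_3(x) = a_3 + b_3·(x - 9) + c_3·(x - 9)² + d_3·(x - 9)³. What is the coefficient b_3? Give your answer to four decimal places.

0.9804

Write m_i for S''(x_i). With h_i = 2, 3, 3, 2 and divided differences Δ_i = -1, -5/3, -2/3, 2, the continuity of S' gives the tridiagonal system
  2·m_0 + 10·m_1 + 3·m_2 = 6(Δ_1 - Δ_0) = -4
  3·m_1 + 12·m_2 + 3·m_3 = 6(Δ_2 - Δ_1) = 6
  3·m_2 + 10·m_3 + 2·m_4 = 6(Δ_3 - Δ_2) = 16
Natural end conditions: m_0 = m_4 = 0.
Hence m_0 = 0, m_1 = -8/17, m_2 = 4/17, m_3 = 26/17, m_4 = 0.
On [9, 11], with S_3(x) = a_3 + b_3·(x - 9) + c_3·(x - 9)² + d_3·(x - 9)³: c_3 = m_3/2 = 13/17, d_3 = (m_4 - m_3)/(6h_3) = -13/102, b_3 = Δ_3 - h_3(2m_3 + m_4)/6 = 50/51.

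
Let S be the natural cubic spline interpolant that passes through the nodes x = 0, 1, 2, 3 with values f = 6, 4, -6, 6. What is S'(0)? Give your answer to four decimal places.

1.6000

Let M_i = S''(x_i). Step sizes h_i = 1, 1, 1; slopes of the chords Δ_i = (y_(i+1) - y_i)/h_i = -2, -10, 12.
  1·M_0 + 4·M_1 + 1·M_2 = 6(Δ_1 - Δ_0) = -48
  1·M_1 + 4·M_2 + 1·M_3 = 6(Δ_2 - Δ_1) = 132
Natural end conditions: M_0 = M_3 = 0.
Solving: M_0 = 0, M_1 = -108/5, M_2 = 192/5, M_3 = 0.
On [0, 1], S'(x) = b_0 + 2c_0·x + 3d_0·x² with b_0 = Δ_0 - h_0(2M_0 + M_1)/6 = 8/5, c_0 = M_0/2 = 0, d_0 = (M_1 - M_0)/(6h_0) = -18/5. So S'(0) = 8/5.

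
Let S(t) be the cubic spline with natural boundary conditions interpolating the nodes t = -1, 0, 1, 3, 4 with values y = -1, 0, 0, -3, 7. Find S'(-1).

Let σ_i = S''(x_i). Step sizes h_i = 1, 1, 2, 1; slopes of the chords Δ_i = (y_(i+1) - y_i)/h_i = 1, 0, -3/2, 10.
  1·σ_0 + 4·σ_1 + 1·σ_2 = 6(Δ_1 - Δ_0) = -6
  1·σ_1 + 6·σ_2 + 2·σ_3 = 6(Δ_2 - Δ_1) = -9
  2·σ_2 + 6·σ_3 + 1·σ_4 = 6(Δ_3 - Δ_2) = 69
Natural end conditions: σ_0 = σ_4 = 0.
Forward elimination and back-substitution give σ_0 = 0, σ_1 = 0, σ_2 = -6, σ_3 = 27/2, σ_4 = 0.
On [-1, 0], S'(t) = b_0 + 2c_0·(t + 1) + 3d_0·(t + 1)² with b_0 = Δ_0 - h_0(2σ_0 + σ_1)/6 = 1, c_0 = σ_0/2 = 0, d_0 = (σ_1 - σ_0)/(6h_0) = 0. So S'(-1) = 1.

1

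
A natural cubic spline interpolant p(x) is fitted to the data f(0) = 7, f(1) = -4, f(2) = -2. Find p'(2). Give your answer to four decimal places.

5.2500

With M_i denoting the second derivative at x_i, h_i = 1, 1, and Δ_i = (y_(i+1) − y_i)/h_i = -11, 2:
  1·M_0 + 4·M_1 + 1·M_2 = 6(Δ_1 - Δ_0) = 78
Natural end conditions: M_0 = M_2 = 0.
Hence M_0 = 0, M_1 = 39/2, M_2 = 0.
On [1, 2], p'(x) = b_1 + 2c_1·(x - 1) + 3d_1·(x - 1)² with b_1 = Δ_1 - h_1(2M_1 + M_2)/6 = -9/2, c_1 = M_1/2 = 39/4, d_1 = (M_2 - M_1)/(6h_1) = -13/4. So p'(2) = 21/4.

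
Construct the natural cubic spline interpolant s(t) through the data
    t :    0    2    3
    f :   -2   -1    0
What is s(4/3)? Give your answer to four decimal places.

-1.4568

Write M_i for s''(x_i). With h_i = 2, 1 and divided differences Δ_i = 1/2, 1, the continuity of s' gives the tridiagonal system
  2·M_0 + 6·M_1 + 1·M_2 = 6(Δ_1 - Δ_0) = 3
Natural end conditions: M_0 = M_2 = 0.
Forward elimination and back-substitution give M_0 = 0, M_1 = 1/2, M_2 = 0.
On [0, 2], s(t) = -2 + 1/3·t + 0·t² + 1/24·t³.
With t = 4/3: s(4/3) = -118/81.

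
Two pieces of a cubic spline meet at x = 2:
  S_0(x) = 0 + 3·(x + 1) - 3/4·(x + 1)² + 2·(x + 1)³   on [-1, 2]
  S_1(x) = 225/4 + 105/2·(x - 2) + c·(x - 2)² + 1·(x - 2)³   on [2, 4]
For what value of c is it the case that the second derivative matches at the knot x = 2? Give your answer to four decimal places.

S_0''(x) = -3/2 + 12·(x + 1), so S_0''(2) = 69/2. On the right, S_1''(2) = 2c, so c = 69/4.

17.2500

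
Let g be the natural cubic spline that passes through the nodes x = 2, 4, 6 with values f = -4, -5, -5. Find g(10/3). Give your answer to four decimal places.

-4.7593

With m_i denoting the second derivative at x_i, h_i = 2, 2, and Δ_i = (y_(i+1) − y_i)/h_i = -1/2, 0:
  2·m_0 + 8·m_1 + 2·m_2 = 6(Δ_1 - Δ_0) = 3
Natural end conditions: m_0 = m_2 = 0.
Solving the tridiagonal system: m_0 = 0, m_1 = 3/8, m_2 = 0.
On [2, 4], g(x) = -4 - 5/8·(x - 2) + 0·(x - 2)² + 1/32·(x - 2)³.
With (x - 2) = 4/3: g(10/3) = -257/54.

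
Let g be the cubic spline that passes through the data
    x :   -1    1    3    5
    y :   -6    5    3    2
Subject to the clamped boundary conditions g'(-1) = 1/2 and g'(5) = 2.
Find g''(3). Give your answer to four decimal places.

With σ_i denoting the second derivative at x_i, h_i = 2, 2, 2, and Δ_i = (y_(i+1) − y_i)/h_i = 11/2, -1, -1/2:
  2·σ_0 + 8·σ_1 + 2·σ_2 = 6(Δ_1 - Δ_0) = -39
  2·σ_1 + 8·σ_2 + 2·σ_3 = 6(Δ_2 - Δ_1) = 3
Clamped end conditions give two more equations: 2h_0·σ_0 + h_0·σ_1 = 6(Δ_0 - g'(-1)) = 30 and h_2·σ_2 + 2h_2·σ_3 = 6(g'(5) - Δ_2) = 15.
Forward elimination and back-substitution give σ_0 = 58/5, σ_1 = -41/5, σ_2 = 17/10, σ_3 = 29/10.

1.7000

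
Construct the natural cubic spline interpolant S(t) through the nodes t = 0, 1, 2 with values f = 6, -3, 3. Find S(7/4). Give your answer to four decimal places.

With σ_i denoting the second derivative at x_i, h_i = 1, 1, and Δ_i = (y_(i+1) − y_i)/h_i = -9, 6:
  1·σ_0 + 4·σ_1 + 1·σ_2 = 6(Δ_1 - Δ_0) = 90
Natural end conditions: σ_0 = σ_2 = 0.
Solving: σ_0 = 0, σ_1 = 45/2, σ_2 = 0.
On [1, 2], S(t) = -3 - 3/2·(t - 1) + 45/4·(t - 1)² - 15/4·(t - 1)³.
With (t - 1) = 3/4: S(7/4) = 159/256.

0.6211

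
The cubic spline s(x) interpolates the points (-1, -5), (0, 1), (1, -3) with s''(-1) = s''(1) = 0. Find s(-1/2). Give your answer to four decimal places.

-1.0625

Let m_i = s''(x_i). Step sizes h_i = 1, 1; slopes of the chords Δ_i = (y_(i+1) - y_i)/h_i = 6, -4.
  1·m_0 + 4·m_1 + 1·m_2 = 6(Δ_1 - Δ_0) = -60
Natural end conditions: m_0 = m_2 = 0.
Forward elimination and back-substitution give m_0 = 0, m_1 = -15, m_2 = 0.
On [-1, 0], s(x) = -5 + 17/2·(x + 1) + 0·(x + 1)² - 5/2·(x + 1)³.
With (x + 1) = 1/2: s(-1/2) = -17/16.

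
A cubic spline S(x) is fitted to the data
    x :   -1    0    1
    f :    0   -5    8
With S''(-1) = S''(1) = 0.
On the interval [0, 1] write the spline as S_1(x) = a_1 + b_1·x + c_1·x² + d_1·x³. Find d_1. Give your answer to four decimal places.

-4.5000

Write M_i for S''(x_i). With h_i = 1, 1 and divided differences Δ_i = -5, 13, the continuity of S' gives the tridiagonal system
  1·M_0 + 4·M_1 + 1·M_2 = 6(Δ_1 - Δ_0) = 108
Natural end conditions: M_0 = M_2 = 0.
Forward elimination and back-substitution give M_0 = 0, M_1 = 27, M_2 = 0.
On [0, 1], with S_1(x) = a_1 + b_1·x + c_1·x² + d_1·x³: c_1 = M_1/2 = 27/2, d_1 = (M_2 - M_1)/(6h_1) = -9/2, b_1 = Δ_1 - h_1(2M_1 + M_2)/6 = 4.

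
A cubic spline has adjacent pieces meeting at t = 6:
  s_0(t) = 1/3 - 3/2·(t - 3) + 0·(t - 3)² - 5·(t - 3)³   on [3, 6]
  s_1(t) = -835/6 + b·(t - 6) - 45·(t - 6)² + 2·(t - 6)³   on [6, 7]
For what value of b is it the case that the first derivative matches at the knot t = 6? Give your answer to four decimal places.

-136.5000

s_0'(t) = -3/2 + 0·(t - 3) - 15·(t - 3)², so s_0'(6) = -273/2. On the right, s_1'(6) = b, so b = -273/2.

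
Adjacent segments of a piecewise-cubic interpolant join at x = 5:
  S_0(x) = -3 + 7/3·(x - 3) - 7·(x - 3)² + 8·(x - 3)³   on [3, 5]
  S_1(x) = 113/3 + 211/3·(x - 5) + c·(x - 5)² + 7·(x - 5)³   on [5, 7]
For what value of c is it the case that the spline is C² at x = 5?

S_0''(x) = -14 + 48·(x - 3), so S_0''(5) = 82. On the right, S_1''(5) = 2c, so c = 41.

41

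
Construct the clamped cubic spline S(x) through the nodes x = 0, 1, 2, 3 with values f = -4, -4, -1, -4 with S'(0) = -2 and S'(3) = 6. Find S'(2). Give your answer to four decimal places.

Let M_i = S''(x_i). Step sizes h_i = 1, 1, 1; slopes of the chords Δ_i = (y_(i+1) - y_i)/h_i = 0, 3, -3.
  1·M_0 + 4·M_1 + 1·M_2 = 6(Δ_1 - Δ_0) = 18
  1·M_1 + 4·M_2 + 1·M_3 = 6(Δ_2 - Δ_1) = -36
Clamped end conditions give two more equations: 2h_0·M_0 + h_0·M_1 = 6(Δ_0 - S'(0)) = 12 and h_2·M_2 + 2h_2·M_3 = 6(S'(3) - Δ_2) = 54.
Solving the tridiagonal system: M_0 = 4/3, M_1 = 28/3, M_2 = -62/3, M_3 = 112/3.
On [2, 3], S'(x) = b_2 + 2c_2·(x - 2) + 3d_2·(x - 2)² with b_2 = Δ_2 - h_2(2M_2 + M_3)/6 = -7/3, c_2 = M_2/2 = -31/3, d_2 = (M_3 - M_2)/(6h_2) = 29/3. So S'(2) = -7/3.

-2.3333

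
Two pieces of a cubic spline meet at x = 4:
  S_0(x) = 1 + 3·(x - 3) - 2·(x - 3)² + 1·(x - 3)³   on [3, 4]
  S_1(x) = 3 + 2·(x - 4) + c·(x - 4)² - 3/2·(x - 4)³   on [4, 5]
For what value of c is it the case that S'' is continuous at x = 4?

1

S_0''(x) = -4 + 6·(x - 3), so S_0''(4) = 2. On the right, S_1''(4) = 2c, so c = 1.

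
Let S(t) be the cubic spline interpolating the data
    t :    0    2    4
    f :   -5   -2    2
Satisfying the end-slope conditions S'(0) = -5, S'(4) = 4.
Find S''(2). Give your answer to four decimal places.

-3.7500

With m_i denoting the second derivative at x_i, h_i = 2, 2, and Δ_i = (y_(i+1) − y_i)/h_i = 3/2, 2:
  2·m_0 + 8·m_1 + 2·m_2 = 6(Δ_1 - Δ_0) = 3
Clamped end conditions give two more equations: 2h_0·m_0 + h_0·m_1 = 6(Δ_0 - S'(0)) = 39 and h_1·m_1 + 2h_1·m_2 = 6(S'(4) - Δ_1) = 12.
Solving the tridiagonal system: m_0 = 93/8, m_1 = -15/4, m_2 = 39/8.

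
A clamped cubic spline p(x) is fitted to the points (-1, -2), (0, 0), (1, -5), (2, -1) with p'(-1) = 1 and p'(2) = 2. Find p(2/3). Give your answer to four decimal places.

Let M_i = p''(x_i). Step sizes h_i = 1, 1, 1; slopes of the chords Δ_i = (y_(i+1) - y_i)/h_i = 2, -5, 4.
  1·M_0 + 4·M_1 + 1·M_2 = 6(Δ_1 - Δ_0) = -42
  1·M_1 + 4·M_2 + 1·M_3 = 6(Δ_2 - Δ_1) = 54
Clamped end conditions give two more equations: 2h_0·M_0 + h_0·M_1 = 6(Δ_0 - p'(-1)) = 6 and h_2·M_2 + 2h_2·M_3 = 6(p'(2) - Δ_2) = -12.
Solving the tridiagonal system: M_0 = 38/3, M_1 = -58/3, M_2 = 68/3, M_3 = -52/3.
On [0, 1], p(x) = 0 - 7/3·x - 29/3·x² + 7·x³.
With x = 2/3: p(2/3) = -34/9.

-3.7778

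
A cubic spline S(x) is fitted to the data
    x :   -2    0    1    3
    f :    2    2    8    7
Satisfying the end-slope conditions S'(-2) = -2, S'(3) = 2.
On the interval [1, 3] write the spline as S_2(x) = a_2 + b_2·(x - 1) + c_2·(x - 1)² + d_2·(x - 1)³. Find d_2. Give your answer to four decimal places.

Put M_i = S'' at the i-th knot. Here h = (2, 1, 2) and Δ = (0, 6, -1/2), so the interior equations h_(i-1)·M_(i-1) + 2(h_(i-1)+h_i)·M_i + h_i·M_(i+1) = 6(Δ_i − Δ_(i-1)) read
  2·M_0 + 6·M_1 + 1·M_2 = 6(Δ_1 - Δ_0) = 36
  1·M_1 + 6·M_2 + 2·M_3 = 6(Δ_2 - Δ_1) = -39
Clamped end conditions give two more equations: 2h_0·M_0 + h_0·M_1 = 6(Δ_0 - S'(-2)) = 12 and h_2·M_2 + 2h_2·M_3 = 6(S'(3) - Δ_2) = 15.
Forward elimination and back-substitution give M_0 = -35/32, M_1 = 131/16, M_2 = -175/16, M_3 = 295/32.
On [1, 3], with S_2(x) = a_2 + b_2·(x - 1) + c_2·(x - 1)² + d_2·(x - 1)³: c_2 = M_2/2 = -175/32, d_2 = (M_3 - M_2)/(6h_2) = 215/128, b_2 = Δ_2 - h_2(2M_2 + M_3)/6 = 119/32.

1.6797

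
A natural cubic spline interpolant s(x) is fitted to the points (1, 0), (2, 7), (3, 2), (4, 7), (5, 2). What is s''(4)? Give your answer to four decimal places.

Write M_i for s''(x_i). With h_i = 1, 1, 1, 1 and divided differences Δ_i = 7, -5, 5, -5, the continuity of s' gives the tridiagonal system
  1·M_0 + 4·M_1 + 1·M_2 = 6(Δ_1 - Δ_0) = -72
  1·M_1 + 4·M_2 + 1·M_3 = 6(Δ_2 - Δ_1) = 60
  1·M_2 + 4·M_3 + 1·M_4 = 6(Δ_3 - Δ_2) = -60
Natural end conditions: M_0 = M_4 = 0.
Forward elimination and back-substitution give M_0 = 0, M_1 = -345/14, M_2 = 186/7, M_3 = -303/14, M_4 = 0.

-21.6429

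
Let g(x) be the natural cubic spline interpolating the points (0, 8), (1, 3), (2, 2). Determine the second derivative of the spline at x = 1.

6

Let m_i = g''(x_i). Step sizes h_i = 1, 1; slopes of the chords Δ_i = (y_(i+1) - y_i)/h_i = -5, -1.
  1·m_0 + 4·m_1 + 1·m_2 = 6(Δ_1 - Δ_0) = 24
Natural end conditions: m_0 = m_2 = 0.
Solving: m_0 = 0, m_1 = 6, m_2 = 0.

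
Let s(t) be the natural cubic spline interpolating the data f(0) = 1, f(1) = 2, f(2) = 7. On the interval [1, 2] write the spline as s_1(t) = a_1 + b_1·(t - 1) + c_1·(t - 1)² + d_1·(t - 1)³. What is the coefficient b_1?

Let σ_i = s''(x_i). Step sizes h_i = 1, 1; slopes of the chords Δ_i = (y_(i+1) - y_i)/h_i = 1, 5.
  1·σ_0 + 4·σ_1 + 1·σ_2 = 6(Δ_1 - Δ_0) = 24
Natural end conditions: σ_0 = σ_2 = 0.
Forward elimination and back-substitution give σ_0 = 0, σ_1 = 6, σ_2 = 0.
On [1, 2], with s_1(t) = a_1 + b_1·(t - 1) + c_1·(t - 1)² + d_1·(t - 1)³: c_1 = σ_1/2 = 3, d_1 = (σ_2 - σ_1)/(6h_1) = -1, b_1 = Δ_1 - h_1(2σ_1 + σ_2)/6 = 3.

3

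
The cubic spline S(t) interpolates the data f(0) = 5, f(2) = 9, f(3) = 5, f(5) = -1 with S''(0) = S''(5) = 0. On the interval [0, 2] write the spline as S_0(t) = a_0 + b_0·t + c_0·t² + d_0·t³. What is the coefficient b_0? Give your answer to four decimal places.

4.1143

With m_i denoting the second derivative at x_i, h_i = 2, 1, 2, and Δ_i = (y_(i+1) − y_i)/h_i = 2, -4, -3:
  2·m_0 + 6·m_1 + 1·m_2 = 6(Δ_1 - Δ_0) = -36
  1·m_1 + 6·m_2 + 2·m_3 = 6(Δ_2 - Δ_1) = 6
Natural end conditions: m_0 = m_3 = 0.
Hence m_0 = 0, m_1 = -222/35, m_2 = 72/35, m_3 = 0.
On [0, 2], with S_0(t) = a_0 + b_0·t + c_0·t² + d_0·t³: c_0 = m_0/2 = 0, d_0 = (m_1 - m_0)/(6h_0) = -37/70, b_0 = Δ_0 - h_0(2m_0 + m_1)/6 = 144/35.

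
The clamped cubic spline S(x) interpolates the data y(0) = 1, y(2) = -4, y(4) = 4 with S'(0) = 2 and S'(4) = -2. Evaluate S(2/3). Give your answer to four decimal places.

0.1296

With m_i denoting the second derivative at x_i, h_i = 2, 2, and Δ_i = (y_(i+1) − y_i)/h_i = -5/2, 4:
  2·m_0 + 8·m_1 + 2·m_2 = 6(Δ_1 - Δ_0) = 39
Clamped end conditions give two more equations: 2h_0·m_0 + h_0·m_1 = 6(Δ_0 - S'(0)) = -27 and h_1·m_1 + 2h_1·m_2 = 6(S'(4) - Δ_1) = -36.
Solving: m_0 = -101/8, m_1 = 47/4, m_2 = -119/8.
On [0, 2], S(x) = 1 + 2·x - 101/16·x² + 65/32·x³.
With x = 2/3: S(2/3) = 7/54.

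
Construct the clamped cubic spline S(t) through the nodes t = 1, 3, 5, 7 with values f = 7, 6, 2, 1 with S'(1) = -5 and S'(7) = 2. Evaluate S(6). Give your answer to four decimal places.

Write M_i for S''(x_i). With h_i = 2, 2, 2 and divided differences Δ_i = -1/2, -2, -1/2, the continuity of S' gives the tridiagonal system
  2·M_0 + 8·M_1 + 2·M_2 = 6(Δ_1 - Δ_0) = -9
  2·M_1 + 8·M_2 + 2·M_3 = 6(Δ_2 - Δ_1) = 9
Clamped end conditions give two more equations: 2h_0·M_0 + h_0·M_1 = 6(Δ_0 - S'(1)) = 27 and h_2·M_2 + 2h_2·M_3 = 6(S'(7) - Δ_2) = 15.
Solving the tridiagonal system: M_0 = 128/15, M_1 = -107/30, M_2 = 37/30, M_3 = 47/15.
On [5, 7], S(t) = 2 - 71/30·(t - 5) + 37/60·(t - 5)² + 19/120·(t - 5)³.
With (t - 5) = 1: S(6) = 49/120.

0.4083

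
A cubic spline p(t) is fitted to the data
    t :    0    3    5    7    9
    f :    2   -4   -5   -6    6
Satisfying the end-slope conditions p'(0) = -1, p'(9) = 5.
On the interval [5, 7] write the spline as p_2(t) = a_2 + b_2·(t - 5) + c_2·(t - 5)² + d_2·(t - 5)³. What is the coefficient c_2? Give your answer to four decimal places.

-1.0652

Put m_i = p'' at the i-th knot. Here h = (3, 2, 2, 2) and Δ = (-2, -1/2, -1/2, 6), so the interior equations h_(i-1)·m_(i-1) + 2(h_(i-1)+h_i)·m_i + h_i·m_(i+1) = 6(Δ_i − Δ_(i-1)) read
  3·m_0 + 10·m_1 + 2·m_2 = 6(Δ_1 - Δ_0) = 9
  2·m_1 + 8·m_2 + 2·m_3 = 6(Δ_2 - Δ_1) = 0
  2·m_2 + 8·m_3 + 2·m_4 = 6(Δ_3 - Δ_2) = 39
Clamped end conditions give two more equations: 2h_0·m_0 + h_0·m_1 = 6(Δ_0 - p'(0)) = -6 and h_3·m_3 + 2h_3·m_4 = 6(p'(9) - Δ_3) = -6.
Forward elimination and back-substitution give m_0 = -45/23, m_1 = 44/23, m_2 = -49/23, m_3 = 152/23, m_4 = -221/46.
On [5, 7], with p_2(t) = a_2 + b_2·(t - 5) + c_2·(t - 5)² + d_2·(t - 5)³: c_2 = m_2/2 = -49/46, d_2 = (m_3 - m_2)/(6h_2) = 67/92, b_2 = Δ_2 - h_2(2m_2 + m_3)/6 = -59/46.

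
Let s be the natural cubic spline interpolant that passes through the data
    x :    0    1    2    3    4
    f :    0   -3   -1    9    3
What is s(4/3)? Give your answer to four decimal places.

Let M_i = s''(x_i). Step sizes h_i = 1, 1, 1, 1; slopes of the chords Δ_i = (y_(i+1) - y_i)/h_i = -3, 2, 10, -6.
  1·M_0 + 4·M_1 + 1·M_2 = 6(Δ_1 - Δ_0) = 30
  1·M_1 + 4·M_2 + 1·M_3 = 6(Δ_2 - Δ_1) = 48
  1·M_2 + 4·M_3 + 1·M_4 = 6(Δ_3 - Δ_2) = -96
Natural end conditions: M_0 = M_4 = 0.
Solving: M_0 = 0, M_1 = 81/28, M_2 = 129/7, M_3 = -801/28, M_4 = 0.
On [1, 2], s(x) = -3 - 57/28·(x - 1) + 81/56·(x - 1)² + 145/56·(x - 1)³.
With (x - 1) = 1/3: s(4/3) = -2587/756.

-3.4220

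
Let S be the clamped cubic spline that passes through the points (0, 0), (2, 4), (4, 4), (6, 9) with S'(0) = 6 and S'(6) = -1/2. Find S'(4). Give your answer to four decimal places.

2.1333

Let m_i = S''(x_i). Step sizes h_i = 2, 2, 2; slopes of the chords Δ_i = (y_(i+1) - y_i)/h_i = 2, 0, 5/2.
  2·m_0 + 8·m_1 + 2·m_2 = 6(Δ_1 - Δ_0) = -12
  2·m_1 + 8·m_2 + 2·m_3 = 6(Δ_2 - Δ_1) = 15
Clamped end conditions give two more equations: 2h_0·m_0 + h_0·m_1 = 6(Δ_0 - S'(0)) = -24 and h_2·m_2 + 2h_2·m_3 = 6(S'(6) - Δ_2) = -18.
Solving: m_0 = -82/15, m_1 = -16/15, m_2 = 56/15, m_3 = -191/30.
On [4, 6], S'(x) = b_2 + 2c_2·(x - 4) + 3d_2·(x - 4)² with b_2 = Δ_2 - h_2(2m_2 + m_3)/6 = 32/15, c_2 = m_2/2 = 28/15, d_2 = (m_3 - m_2)/(6h_2) = -101/120. So S'(4) = 32/15.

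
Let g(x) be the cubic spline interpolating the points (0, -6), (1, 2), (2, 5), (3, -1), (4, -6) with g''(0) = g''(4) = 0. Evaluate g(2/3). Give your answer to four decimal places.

Let M_i = g''(x_i). Step sizes h_i = 1, 1, 1, 1; slopes of the chords Δ_i = (y_(i+1) - y_i)/h_i = 8, 3, -6, -5.
  1·M_0 + 4·M_1 + 1·M_2 = 6(Δ_1 - Δ_0) = -30
  1·M_1 + 4·M_2 + 1·M_3 = 6(Δ_2 - Δ_1) = -54
  1·M_2 + 4·M_3 + 1·M_4 = 6(Δ_3 - Δ_2) = 6
Natural end conditions: M_0 = M_4 = 0.
Forward elimination and back-substitution give M_0 = 0, M_1 = -57/14, M_2 = -96/7, M_3 = 69/14, M_4 = 0.
On [0, 1], g(x) = -6 + 243/28·x + 0·x² - 19/28·x³.
With x = 2/3: g(2/3) = -157/378.

-0.4153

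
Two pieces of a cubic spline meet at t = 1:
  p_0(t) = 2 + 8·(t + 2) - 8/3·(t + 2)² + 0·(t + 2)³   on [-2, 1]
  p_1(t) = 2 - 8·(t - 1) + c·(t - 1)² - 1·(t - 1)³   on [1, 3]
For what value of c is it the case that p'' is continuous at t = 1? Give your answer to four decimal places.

-2.6667

p_0''(t) = -16/3 + 0·(t + 2), so p_0''(1) = -16/3. On the right, p_1''(1) = 2c, so c = -8/3.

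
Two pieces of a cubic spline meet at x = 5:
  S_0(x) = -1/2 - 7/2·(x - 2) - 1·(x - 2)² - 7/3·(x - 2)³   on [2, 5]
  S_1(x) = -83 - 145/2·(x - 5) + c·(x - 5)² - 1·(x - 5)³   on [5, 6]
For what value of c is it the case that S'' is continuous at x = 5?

-22

S_0''(x) = -2 - 14·(x - 2), so S_0''(5) = -44. On the right, S_1''(5) = 2c, so c = -22.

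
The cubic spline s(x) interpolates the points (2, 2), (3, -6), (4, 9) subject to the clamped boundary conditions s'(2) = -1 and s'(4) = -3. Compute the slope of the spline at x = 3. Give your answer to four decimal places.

Let M_i = s''(x_i). Step sizes h_i = 1, 1; slopes of the chords Δ_i = (y_(i+1) - y_i)/h_i = -8, 15.
  1·M_0 + 4·M_1 + 1·M_2 = 6(Δ_1 - Δ_0) = 138
Clamped end conditions give two more equations: 2h_0·M_0 + h_0·M_1 = 6(Δ_0 - s'(2)) = -42 and h_1·M_1 + 2h_1·M_2 = 6(s'(4) - Δ_1) = -108.
Hence M_0 = -113/2, M_1 = 71, M_2 = -179/2.
On [3, 4], s'(x) = b_1 + 2c_1·(x - 3) + 3d_1·(x - 3)² with b_1 = Δ_1 - h_1(2M_1 + M_2)/6 = 25/4, c_1 = M_1/2 = 71/2, d_1 = (M_2 - M_1)/(6h_1) = -107/4. So s'(3) = 25/4.

6.2500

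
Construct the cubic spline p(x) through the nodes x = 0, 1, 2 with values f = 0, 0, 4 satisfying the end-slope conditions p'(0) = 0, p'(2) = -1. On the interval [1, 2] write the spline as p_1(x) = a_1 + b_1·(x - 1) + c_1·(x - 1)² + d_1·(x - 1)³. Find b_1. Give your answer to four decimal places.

3.2500

Write M_i for p''(x_i). With h_i = 1, 1 and divided differences Δ_i = 0, 4, the continuity of p' gives the tridiagonal system
  1·M_0 + 4·M_1 + 1·M_2 = 6(Δ_1 - Δ_0) = 24
Clamped end conditions give two more equations: 2h_0·M_0 + h_0·M_1 = 6(Δ_0 - p'(0)) = 0 and h_1·M_1 + 2h_1·M_2 = 6(p'(2) - Δ_1) = -30.
Hence M_0 = -13/2, M_1 = 13, M_2 = -43/2.
On [1, 2], with p_1(x) = a_1 + b_1·(x - 1) + c_1·(x - 1)² + d_1·(x - 1)³: c_1 = M_1/2 = 13/2, d_1 = (M_2 - M_1)/(6h_1) = -23/4, b_1 = Δ_1 - h_1(2M_1 + M_2)/6 = 13/4.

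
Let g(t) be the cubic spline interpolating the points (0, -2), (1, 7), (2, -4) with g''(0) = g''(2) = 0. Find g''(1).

-30

With M_i denoting the second derivative at x_i, h_i = 1, 1, and Δ_i = (y_(i+1) − y_i)/h_i = 9, -11:
  1·M_0 + 4·M_1 + 1·M_2 = 6(Δ_1 - Δ_0) = -120
Natural end conditions: M_0 = M_2 = 0.
Solving the tridiagonal system: M_0 = 0, M_1 = -30, M_2 = 0.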